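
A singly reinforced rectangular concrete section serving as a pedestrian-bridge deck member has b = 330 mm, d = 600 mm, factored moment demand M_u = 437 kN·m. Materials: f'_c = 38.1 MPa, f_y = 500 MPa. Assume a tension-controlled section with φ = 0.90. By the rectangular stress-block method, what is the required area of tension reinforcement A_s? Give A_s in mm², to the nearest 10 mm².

A_s ≈ 1740 mm²

M_n = M_u/φ = 437/0.90 = 485.556 kN·m.
With M_n = 0.85 f'_c a b (d − a/2), solve the quadratic for a:
a = d − √(d² − 2M_n/(0.85 f'_c b)) = 600 − √(600² − 2 × 485.556×10⁶/(0.85 × 38.1 × 330)) = 81.22 mm.
A_s = 0.85 f'_c a b / f_y = 0.85 × 38.1 × 81.22 × 330 / 500 = 1736.0 mm².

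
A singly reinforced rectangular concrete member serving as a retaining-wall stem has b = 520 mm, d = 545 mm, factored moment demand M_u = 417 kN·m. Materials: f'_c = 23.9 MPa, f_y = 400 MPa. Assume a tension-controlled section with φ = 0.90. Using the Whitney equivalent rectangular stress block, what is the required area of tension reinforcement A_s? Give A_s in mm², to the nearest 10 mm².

M_n = M_u/φ = 417/0.90 = 463.333 kN·m.
With M_n = 0.85 f'_c a b (d − a/2), solve the quadratic for a:
a = d − √(d² − 2M_n/(0.85 f'_c b)) = 545 − √(545² − 2 × 463.333×10⁶/(0.85 × 23.9 × 520)) = 87.50 mm.
A_s = 0.85 f'_c a b / f_y = 0.85 × 23.9 × 87.50 × 520 / 400 = 2310.8 mm².

A_s ≈ 2310 mm²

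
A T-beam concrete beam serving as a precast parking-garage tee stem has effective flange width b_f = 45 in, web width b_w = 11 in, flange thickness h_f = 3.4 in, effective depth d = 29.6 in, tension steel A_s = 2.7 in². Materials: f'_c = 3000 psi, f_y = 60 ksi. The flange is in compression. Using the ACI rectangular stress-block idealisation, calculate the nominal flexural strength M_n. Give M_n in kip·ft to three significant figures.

Tension: T = A_s f_y = 2.7 × 60 = 162 kips.
Try a within the flange: a = T/(0.85 f'_c b_f) = 162/(0.85 × 3 × 45) = 1.412 in.
Since a = 1.412 ≤ h_f = 3.4 in, the stress block lies entirely in the flange; analyse as a rectangular beam of width b_f.
M_n = T(d − a/2) = 162 × (29.6 − 0.706) = 4680.8 kip·in.
M_n = 4680.8/12 = 390.07 kip·ft.

M_n ≈ 390 kip·ft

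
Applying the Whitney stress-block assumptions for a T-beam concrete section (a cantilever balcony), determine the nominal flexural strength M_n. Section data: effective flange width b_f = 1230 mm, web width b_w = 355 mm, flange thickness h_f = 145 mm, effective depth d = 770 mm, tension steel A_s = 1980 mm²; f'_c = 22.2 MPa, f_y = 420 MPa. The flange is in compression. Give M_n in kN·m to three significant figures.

M_n ≈ 625 kN·m

Tension: T = A_s f_y = 1980 × 420 = 831600 N.
Try a within the flange: a = T/(0.85 f'_c b_f) = 831600/(0.85 × 22.2 × 1230) = 35.83 mm.
Since a = 35.83 ≤ h_f = 145 mm, the stress block lies entirely in the flange; analyse as a rectangular beam of width b_f.
M_n = T(d − a/2) = 831600 × (770 − 17.915) = 625.43 × 10⁶ N·mm.
M_n = 625.43 kN·m.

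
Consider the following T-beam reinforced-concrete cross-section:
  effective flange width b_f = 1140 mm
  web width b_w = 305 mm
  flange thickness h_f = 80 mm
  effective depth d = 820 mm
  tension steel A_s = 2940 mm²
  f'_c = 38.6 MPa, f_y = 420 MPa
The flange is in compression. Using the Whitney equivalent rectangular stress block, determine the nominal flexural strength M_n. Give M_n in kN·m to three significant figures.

Tension: T = A_s f_y = 2940 × 420 = 1234800 N.
Try a within the flange: a = T/(0.85 f'_c b_f) = 1234800/(0.85 × 38.6 × 1140) = 33.01 mm.
Since a = 33.01 ≤ h_f = 80 mm, the stress block lies entirely in the flange; analyse as a rectangular beam of width b_f.
M_n = T(d − a/2) = 1234800 × (820 − 16.505) = 992.16 × 10⁶ N·mm.
M_n = 992.16 kN·m.

M_n ≈ 992 kN·m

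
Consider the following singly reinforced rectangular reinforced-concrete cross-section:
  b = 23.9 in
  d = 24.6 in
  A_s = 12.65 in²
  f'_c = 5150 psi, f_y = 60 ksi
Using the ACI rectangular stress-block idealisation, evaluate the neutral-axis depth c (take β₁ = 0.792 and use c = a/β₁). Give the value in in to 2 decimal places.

T = A_s f_y = 12.65 × 60 = 759 kips.
a = T/(0.85 f'_c b) = 759/(0.85 × 5.15 × 23.9) = 7.2547 in.
With β₁ = 0.792, c = a/β₁ = 7.2547/0.792 = 9.16 in.

c ≈ 9.16 in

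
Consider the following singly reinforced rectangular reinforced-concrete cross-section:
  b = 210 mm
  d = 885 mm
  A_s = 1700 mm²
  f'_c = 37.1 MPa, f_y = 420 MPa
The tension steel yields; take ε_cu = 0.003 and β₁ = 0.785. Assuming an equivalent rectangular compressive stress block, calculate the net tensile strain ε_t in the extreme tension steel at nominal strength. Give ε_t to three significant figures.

a = A_s f_y/(0.85 f'_c b) = 107.82 mm.
β₁ = 0.785, so c = a/β₁ = 107.82/0.785 = 137.35 mm.
From the linear strain diagram with ε_cu = 0.003: ε_t = 0.003 (d − c)/c = 0.003 × (885 − 137.35)/137.35 = 0.0163.
Since ε_t ≥ 0.005, the section is tension-controlled.

ε_t ≈ 0.0163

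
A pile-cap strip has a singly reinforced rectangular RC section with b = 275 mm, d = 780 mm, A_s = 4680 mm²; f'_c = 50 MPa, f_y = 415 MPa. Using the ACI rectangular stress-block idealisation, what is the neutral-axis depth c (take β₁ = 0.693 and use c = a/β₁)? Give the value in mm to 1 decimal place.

c ≈ 239.8 mm

T = A_s f_y = 4680 × 415 = 1942200 N = 1942.2 kN.
Setting C = 0.85 f'_c a b equal to T: a = 1942200/(0.85 × 50 × 275) = 166.178 mm.
With β₁ = 0.693, c = a/β₁ = 166.178/0.693 = 239.8 mm.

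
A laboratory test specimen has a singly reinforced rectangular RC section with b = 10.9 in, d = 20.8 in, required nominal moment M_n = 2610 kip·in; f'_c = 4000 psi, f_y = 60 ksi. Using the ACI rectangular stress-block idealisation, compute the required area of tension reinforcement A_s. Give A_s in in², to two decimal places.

A_s ≈ 2.30 in²

From M_n = 0.85 f'_c a b (d − a/2):
a = d − √(d² − 2M_n/(0.85 f'_c b)) = 20.8 − √(20.8² − 2 × 2610/(0.85 × 4 × 10.9)) = 3.718 in.
A_s = 0.85 f'_c a b / f_y = 0.85 × 4 × 3.718 × 10.9 / 60 = 2.296 in².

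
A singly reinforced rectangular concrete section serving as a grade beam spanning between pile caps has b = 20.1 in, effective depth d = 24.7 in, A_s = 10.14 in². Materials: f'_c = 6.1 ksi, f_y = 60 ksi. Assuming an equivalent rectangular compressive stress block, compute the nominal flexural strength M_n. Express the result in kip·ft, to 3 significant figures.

T = A_s f_y = 10.14 × 60 = 608.4 kips.
a = T/(0.85 f'_c b) = 608.4/(0.85 × 6.1 × 20.1) = 5.838 in.
M_n = T(d − a/2) = 608.4 × (24.7 − 2.919) = 13251.6 kip·in = 13251.6/12 = 1104.30 kip·ft.

M_n ≈ 1100 kip·ft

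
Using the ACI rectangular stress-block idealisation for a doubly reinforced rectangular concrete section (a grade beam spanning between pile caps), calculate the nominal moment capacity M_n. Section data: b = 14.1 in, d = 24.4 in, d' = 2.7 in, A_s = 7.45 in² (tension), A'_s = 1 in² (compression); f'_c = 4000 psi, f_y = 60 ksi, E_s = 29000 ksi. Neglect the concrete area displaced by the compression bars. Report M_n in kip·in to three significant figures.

Assume both steels yield.
a = (A_s − A'_s) f_y/(0.85 f'_c b) = (7.45 − 1) × 60/(0.85 × 4 × 14.1) = 8.073 in.
c = a/β₁ = 8.073/0.85 = 9.498 in; ε'_s = 0.003(c − d')/c = 0.0021 ≥ ε_y = 0.0021, so the compression steel yields.
M_n = (A_s − A'_s) f_y (d − a/2) + A'_s f_y (d − d') = 387 × (24.4 − 4.0365) + 60 × (24.4 − 2.7) = 7880.7 + 1302.0 = 9182.7 kip·in.

M_n ≈ 9180 kip·in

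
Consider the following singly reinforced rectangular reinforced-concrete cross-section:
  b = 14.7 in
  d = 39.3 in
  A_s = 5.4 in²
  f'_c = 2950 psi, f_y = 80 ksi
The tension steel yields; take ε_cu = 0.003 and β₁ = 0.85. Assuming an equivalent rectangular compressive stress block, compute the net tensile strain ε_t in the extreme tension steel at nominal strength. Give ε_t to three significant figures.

ε_t ≈ 0.00555

a = A_s f_y/(0.85 f'_c b) = 11.720 in.
β₁ = 0.85, so c = a/β₁ = 11.720/0.85 = 13.788 in.
From the linear strain diagram with ε_cu = 0.003: ε_t = 0.003 (d − c)/c = 0.003 × (39.3 − 13.788)/13.788 = 0.00555.
Since ε_t ≥ 0.005, the section is tension-controlled.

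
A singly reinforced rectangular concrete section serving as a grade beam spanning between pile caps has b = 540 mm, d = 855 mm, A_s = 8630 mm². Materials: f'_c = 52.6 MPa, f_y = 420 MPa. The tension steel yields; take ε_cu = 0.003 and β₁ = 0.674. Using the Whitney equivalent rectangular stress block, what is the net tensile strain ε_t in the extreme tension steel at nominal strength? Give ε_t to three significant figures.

a = A_s f_y/(0.85 f'_c b) = 150.13 mm.
β₁ = 0.674, so c = a/β₁ = 150.13/0.674 = 222.74 mm.
From the linear strain diagram with ε_cu = 0.003: ε_t = 0.003 (d − c)/c = 0.003 × (855 − 222.74)/222.74 = 0.00852.
Since ε_t ≥ 0.005, the section is tension-controlled.

ε_t ≈ 0.00852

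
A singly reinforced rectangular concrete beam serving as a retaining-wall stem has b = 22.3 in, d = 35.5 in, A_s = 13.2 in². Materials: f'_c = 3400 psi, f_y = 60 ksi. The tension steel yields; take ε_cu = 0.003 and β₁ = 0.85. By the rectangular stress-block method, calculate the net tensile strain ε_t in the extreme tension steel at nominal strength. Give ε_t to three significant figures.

ε_t ≈ 0.00437

a = A_s f_y/(0.85 f'_c b) = 12.289 in.
β₁ = 0.85, so c = a/β₁ = 12.289/0.85 = 14.458 in.
From the linear strain diagram with ε_cu = 0.003: ε_t = 0.003 (d − c)/c = 0.003 × (35.5 − 14.458)/14.458 = 0.00437.
ε_t is between 0.004 and 0.005 — transition zone.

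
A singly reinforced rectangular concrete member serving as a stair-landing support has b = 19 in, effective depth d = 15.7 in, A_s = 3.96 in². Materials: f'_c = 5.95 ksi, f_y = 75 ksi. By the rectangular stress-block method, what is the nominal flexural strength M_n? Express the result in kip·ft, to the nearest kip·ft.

T = A_s f_y = 3.96 × 75 = 297 kips.
a = T/(0.85 f'_c b) = 297/(0.85 × 5.95 × 19) = 3.091 in.
M_n = T(d − a/2) = 297 × (15.7 − 1.5455) = 4203.9 kip·in = 4203.9/12 = 350.33 kip·ft.

M_n ≈ 350 kip·ft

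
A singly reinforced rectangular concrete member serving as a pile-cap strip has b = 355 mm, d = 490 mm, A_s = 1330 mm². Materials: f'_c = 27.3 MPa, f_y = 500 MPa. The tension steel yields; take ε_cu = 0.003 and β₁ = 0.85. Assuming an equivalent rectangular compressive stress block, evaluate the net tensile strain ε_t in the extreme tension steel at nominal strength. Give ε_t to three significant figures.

ε_t ≈ 0.0125

a = A_s f_y/(0.85 f'_c b) = 80.73 mm.
β₁ = 0.85, so c = a/β₁ = 80.73/0.85 = 94.98 mm.
From the linear strain diagram with ε_cu = 0.003: ε_t = 0.003 (d − c)/c = 0.003 × (490 − 94.98)/94.98 = 0.0125.
Since ε_t ≥ 0.005, the section is tension-controlled.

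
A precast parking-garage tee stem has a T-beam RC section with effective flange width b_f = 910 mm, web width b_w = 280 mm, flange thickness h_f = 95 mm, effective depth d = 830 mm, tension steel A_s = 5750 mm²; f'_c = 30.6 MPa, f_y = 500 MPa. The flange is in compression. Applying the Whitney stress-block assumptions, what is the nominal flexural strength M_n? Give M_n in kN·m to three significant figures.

Tension: T = A_s f_y = 5750 × 500 = 2875000 N.
Try a within the flange: a = T/(0.85 f'_c b_f) = 2875000/(0.85 × 30.6 × 910) = 121.47 mm.
a = 121.47 > h_f = 95 mm: the block extends into the web. Split into flange-overhang and web parts.
C_f = 0.85 f'_c (b_f − b_w) h_f = 0.85 × 30.6 × (910 − 280) × 95 = 1556699 N.
Remaining web compression depth: a_w = (T − C_f)/(0.85 f'_c b_w) = (2875000 − 1556699)/(0.85 × 30.6 × 280) = 181.02 mm.
M_n = C_f(d − h_f/2) + (T − C_f)(d − a_w/2) = 1556699 × (830 − 47.5) + 1318301 × (830 − 90.51) = 1218.12 + 974.87 = 2192.99 × 10⁶ N·mm.
M_n = 2192.99 kN·m.

M_n ≈ 2190 kN·m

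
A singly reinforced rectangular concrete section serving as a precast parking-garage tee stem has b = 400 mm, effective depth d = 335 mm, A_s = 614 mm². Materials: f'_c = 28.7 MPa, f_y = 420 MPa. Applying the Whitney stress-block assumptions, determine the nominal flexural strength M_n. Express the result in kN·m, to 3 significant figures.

T = A_s f_y = 614 × 420 = 257880 N = 257.88 kN.
From C = T: a = T/(0.85 f'_c b) = 257880/(0.85 × 28.7 × 400) = 26.43 mm.
M_n = T(d − a/2) = 257.88 kN × (335 − 13.215) mm = 82.98 kN·m.

M_n ≈ 83.0 kN·m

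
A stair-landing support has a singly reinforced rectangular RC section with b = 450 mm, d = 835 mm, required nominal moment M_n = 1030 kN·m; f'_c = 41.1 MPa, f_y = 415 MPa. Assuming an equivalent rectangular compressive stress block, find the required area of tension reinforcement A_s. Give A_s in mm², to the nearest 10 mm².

With M_n = 0.85 f'_c a b (d − a/2), solve the quadratic for a:
a = d − √(d² − 2M_n/(0.85 f'_c b)) = 835 − √(835² − 2 × 1030×10⁶/(0.85 × 41.1 × 450)) = 82.55 mm.
A_s = 0.85 f'_c a b / f_y = 0.85 × 41.1 × 82.55 × 450 / 415 = 3127.1 mm².

A_s ≈ 3130 mm²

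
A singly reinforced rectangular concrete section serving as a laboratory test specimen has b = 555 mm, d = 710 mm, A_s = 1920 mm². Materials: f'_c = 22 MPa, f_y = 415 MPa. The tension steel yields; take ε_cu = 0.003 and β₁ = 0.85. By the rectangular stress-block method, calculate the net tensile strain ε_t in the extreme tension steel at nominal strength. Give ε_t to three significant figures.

a = A_s f_y/(0.85 f'_c b) = 76.77 mm.
β₁ = 0.85, so c = a/β₁ = 76.77/0.85 = 90.32 mm.
From the linear strain diagram with ε_cu = 0.003: ε_t = 0.003 (d − c)/c = 0.003 × (710 − 90.32)/90.32 = 0.0206.
Since ε_t ≥ 0.005, the section is tension-controlled.

ε_t ≈ 0.0206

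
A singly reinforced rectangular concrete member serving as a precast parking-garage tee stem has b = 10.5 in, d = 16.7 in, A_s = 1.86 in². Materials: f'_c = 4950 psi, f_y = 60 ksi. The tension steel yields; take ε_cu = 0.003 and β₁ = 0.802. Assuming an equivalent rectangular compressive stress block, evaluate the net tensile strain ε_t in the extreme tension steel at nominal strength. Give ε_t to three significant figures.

ε_t ≈ 0.0129

a = A_s f_y/(0.85 f'_c b) = 2.526 in.
β₁ = 0.802, so c = a/β₁ = 2.526/0.802 = 3.150 in.
From the linear strain diagram with ε_cu = 0.003: ε_t = 0.003 (d − c)/c = 0.003 × (16.7 − 3.150)/3.150 = 0.0129.
Since ε_t ≥ 0.005, the section is tension-controlled.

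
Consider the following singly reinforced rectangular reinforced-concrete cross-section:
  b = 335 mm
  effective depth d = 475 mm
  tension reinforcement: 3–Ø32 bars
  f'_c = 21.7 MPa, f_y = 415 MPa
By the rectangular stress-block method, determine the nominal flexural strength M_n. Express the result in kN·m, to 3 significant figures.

A_s = 3 × 804 = 2412 mm².
T = A_s f_y = 2412 × 415 = 1000980 N = 1000.98 kN.
From C = T: a = T/(0.85 f'_c b) = 1000980/(0.85 × 21.7 × 335) = 162.00 mm.
M_n = T(d − a/2) = 1000.98 kN × (475 − 81) mm = 394.39 kN·m.

M_n ≈ 394 kN·m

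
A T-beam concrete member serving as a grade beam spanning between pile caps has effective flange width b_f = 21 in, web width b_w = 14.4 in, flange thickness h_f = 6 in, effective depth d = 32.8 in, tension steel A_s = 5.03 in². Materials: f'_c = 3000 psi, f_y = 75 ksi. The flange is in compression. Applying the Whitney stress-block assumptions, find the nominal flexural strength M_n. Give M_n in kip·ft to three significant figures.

M_n ≈ 919 kip·ft

Tension: T = A_s f_y = 5.03 × 75 = 377.25 kips.
Try a within the flange: a = T/(0.85 f'_c b_f) = 377.25/(0.85 × 3 × 21) = 7.045 in.
a = 7.045 > h_f = 6 in: the block extends into the web. Split into flange-overhang and web parts.
C_f = 0.85 f'_c (b_f − b_w) h_f = 0.85 × 3 × (21 − 14.4) × 6 = 101.0 kips.
Remaining web compression depth: a_w = (T − C_f)/(0.85 f'_c b_w) = (377.25 − 101.0)/(0.85 × 3 × 14.4) = 7.523 in.
M_n = C_f(d − h_f/2) + (T − C_f)(d − a_w/2) = 101.0 × (32.8 − 3) + 276.25 × (32.8 − 3.7615) = 3009.8 + 8021.9 = 11031.7 kip·in.
M_n = 11031.7/12 = 919.31 kip·ft.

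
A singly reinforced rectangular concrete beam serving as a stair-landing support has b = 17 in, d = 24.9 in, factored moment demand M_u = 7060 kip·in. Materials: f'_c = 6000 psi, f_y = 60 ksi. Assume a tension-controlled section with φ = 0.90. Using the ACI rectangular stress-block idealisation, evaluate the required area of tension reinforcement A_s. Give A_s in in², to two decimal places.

M_n = M_u/φ = 7060/0.90 = 7844.44 kip·in.
From M_n = 0.85 f'_c a b (d − a/2):
a = d − √(d² − 2M_n/(0.85 f'_c b)) = 24.9 − √(24.9² − 2 × 7844.44/(0.85 × 6 × 17)) = 3.946 in.
A_s = 0.85 f'_c a b / f_y = 0.85 × 6 × 3.946 × 17 / 60 = 5.702 in².

A_s ≈ 5.70 in²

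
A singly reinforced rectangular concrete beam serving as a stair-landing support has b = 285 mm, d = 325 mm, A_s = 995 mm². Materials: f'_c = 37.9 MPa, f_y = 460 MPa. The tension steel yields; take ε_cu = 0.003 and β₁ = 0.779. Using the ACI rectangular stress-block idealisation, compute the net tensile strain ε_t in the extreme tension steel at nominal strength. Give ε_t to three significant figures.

a = A_s f_y/(0.85 f'_c b) = 49.85 mm.
β₁ = 0.779, so c = a/β₁ = 49.85/0.779 = 63.99 mm.
From the linear strain diagram with ε_cu = 0.003: ε_t = 0.003 (d − c)/c = 0.003 × (325 − 63.99)/63.99 = 0.0122.
Since ε_t ≥ 0.005, the section is tension-controlled.

ε_t ≈ 0.0122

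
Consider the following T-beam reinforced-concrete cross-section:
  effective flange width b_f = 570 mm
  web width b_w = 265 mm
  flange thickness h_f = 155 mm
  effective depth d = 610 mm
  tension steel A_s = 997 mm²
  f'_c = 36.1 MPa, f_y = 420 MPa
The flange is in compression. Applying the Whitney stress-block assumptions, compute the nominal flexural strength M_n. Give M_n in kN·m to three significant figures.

M_n ≈ 250 kN·m

Tension: T = A_s f_y = 997 × 420 = 418740 N.
Try a within the flange: a = T/(0.85 f'_c b_f) = 418740/(0.85 × 36.1 × 570) = 23.94 mm.
Since a = 23.94 ≤ h_f = 155 mm, the stress block lies entirely in the flange; analyse as a rectangular beam of width b_f.
M_n = T(d − a/2) = 418740 × (610 − 11.97) = 250.42 × 10⁶ N·mm.
M_n = 250.42 kN·m.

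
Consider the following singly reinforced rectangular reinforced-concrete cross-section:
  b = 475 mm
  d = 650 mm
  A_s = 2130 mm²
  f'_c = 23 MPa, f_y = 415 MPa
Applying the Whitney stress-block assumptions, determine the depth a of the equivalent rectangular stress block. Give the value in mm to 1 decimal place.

T = A_s f_y = 2130 × 415 = 883950 N = 883.95 kN.
Setting C = 0.85 f'_c a b equal to T: a = 883950/(0.85 × 23 × 475) = 95.2 mm.

a ≈ 95.2 mm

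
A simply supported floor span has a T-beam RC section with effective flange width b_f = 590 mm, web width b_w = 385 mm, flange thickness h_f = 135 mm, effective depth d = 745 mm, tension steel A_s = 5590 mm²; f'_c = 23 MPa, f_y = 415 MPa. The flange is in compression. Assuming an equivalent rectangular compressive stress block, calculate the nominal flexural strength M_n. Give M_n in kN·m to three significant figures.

Tension: T = A_s f_y = 5590 × 415 = 2319850 N.
Try a within the flange: a = T/(0.85 f'_c b_f) = 2319850/(0.85 × 23 × 590) = 201.12 mm.
a = 201.12 > h_f = 135 mm: the block extends into the web. Split into flange-overhang and web parts.
C_f = 0.85 f'_c (b_f − b_w) h_f = 0.85 × 23 × (590 − 385) × 135 = 541046 N.
Remaining web compression depth: a_w = (T − C_f)/(0.85 f'_c b_w) = (2319850 − 541046)/(0.85 × 23 × 385) = 236.33 mm.
M_n = C_f(d − h_f/2) + (T − C_f)(d − a_w/2) = 541046 × (745 − 67.5) + 1778804 × (745 − 118.165) = 366.56 + 1115.02 = 1481.58 × 10⁶ N·mm.
M_n = 1481.58 kN·m.

M_n ≈ 1480 kN·m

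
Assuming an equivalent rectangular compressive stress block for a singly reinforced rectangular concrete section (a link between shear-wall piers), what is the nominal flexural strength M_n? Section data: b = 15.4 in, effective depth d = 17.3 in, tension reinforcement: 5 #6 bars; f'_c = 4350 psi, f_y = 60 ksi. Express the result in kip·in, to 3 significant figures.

A_s = 5 × 0.44 = 2.2 in².
T = A_s f_y = 2.2 × 60 = 132 kips.
a = T/(0.85 f'_c b) = 132/(0.85 × 4.35 × 15.4) = 2.318 in.
M_n = T(d − a/2) = 132 × (17.3 − 1.159) = 2130.6 kip·in.

M_n ≈ 2130 kip·in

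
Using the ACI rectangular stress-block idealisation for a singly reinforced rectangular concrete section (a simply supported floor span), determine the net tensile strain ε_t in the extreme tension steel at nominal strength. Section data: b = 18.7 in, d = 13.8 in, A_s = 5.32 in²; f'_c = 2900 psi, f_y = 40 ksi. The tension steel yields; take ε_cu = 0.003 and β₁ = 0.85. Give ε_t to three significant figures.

ε_t ≈ 0.00462

a = A_s f_y/(0.85 f'_c b) = 4.617 in.
β₁ = 0.85, so c = a/β₁ = 4.617/0.85 = 5.432 in.
From the linear strain diagram with ε_cu = 0.003: ε_t = 0.003 (d − c)/c = 0.003 × (13.8 − 5.432)/5.432 = 0.00462.
ε_t is between 0.004 and 0.005 — transition zone.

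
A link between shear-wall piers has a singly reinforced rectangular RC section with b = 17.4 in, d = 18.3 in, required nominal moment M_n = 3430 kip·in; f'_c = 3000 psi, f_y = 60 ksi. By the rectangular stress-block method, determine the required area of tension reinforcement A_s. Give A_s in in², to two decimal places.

From M_n = 0.85 f'_c a b (d − a/2):
a = d − √(d² − 2M_n/(0.85 f'_c b)) = 18.3 − √(18.3² − 2 × 3430/(0.85 × 3 × 17.4)) = 4.873 in.
A_s = 0.85 f'_c a b / f_y = 0.85 × 3 × 4.873 × 17.4 / 60 = 3.604 in².

A_s ≈ 3.60 in²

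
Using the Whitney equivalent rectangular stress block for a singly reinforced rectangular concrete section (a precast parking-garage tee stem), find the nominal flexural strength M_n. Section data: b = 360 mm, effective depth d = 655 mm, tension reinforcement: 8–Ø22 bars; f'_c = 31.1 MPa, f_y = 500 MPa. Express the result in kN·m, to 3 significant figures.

M_n ≈ 874 kN·m

A_s = 8 × 380 = 3040 mm².
T = A_s f_y = 3040 × 500 = 1520000 N = 1520 kN.
From C = T: a = T/(0.85 f'_c b) = 1520000/(0.85 × 31.1 × 360) = 159.72 mm.
M_n = T(d − a/2) = 1520 kN × (655 − 79.86) mm = 874.21 kN·m.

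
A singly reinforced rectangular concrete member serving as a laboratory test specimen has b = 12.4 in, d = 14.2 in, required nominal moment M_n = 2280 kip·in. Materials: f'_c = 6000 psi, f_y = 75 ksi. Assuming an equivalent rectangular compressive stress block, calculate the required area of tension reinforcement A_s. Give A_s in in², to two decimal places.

From M_n = 0.85 f'_c a b (d − a/2):
a = d − √(d² − 2M_n/(0.85 f'_c b)) = 14.2 − √(14.2² − 2 × 2280/(0.85 × 6 × 12.4)) = 2.819 in.
A_s = 0.85 f'_c a b / f_y = 0.85 × 6 × 2.819 × 12.4 / 75 = 2.377 in².

A_s ≈ 2.38 in²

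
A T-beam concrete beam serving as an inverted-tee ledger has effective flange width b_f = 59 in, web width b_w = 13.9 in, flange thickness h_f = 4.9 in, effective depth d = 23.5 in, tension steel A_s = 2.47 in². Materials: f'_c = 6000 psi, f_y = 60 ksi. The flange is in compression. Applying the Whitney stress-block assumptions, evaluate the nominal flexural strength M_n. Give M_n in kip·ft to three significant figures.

M_n ≈ 287 kip·ft

Tension: T = A_s f_y = 2.47 × 60 = 148.2 kips.
Try a within the flange: a = T/(0.85 f'_c b_f) = 148.2/(0.85 × 6 × 59) = 0.493 in.
Since a = 0.493 ≤ h_f = 4.9 in, the stress block lies entirely in the flange; analyse as a rectangular beam of width b_f.
M_n = T(d − a/2) = 148.2 × (23.5 − 0.2465) = 3446.2 kip·in.
M_n = 3446.2/12 = 287.18 kip·ft.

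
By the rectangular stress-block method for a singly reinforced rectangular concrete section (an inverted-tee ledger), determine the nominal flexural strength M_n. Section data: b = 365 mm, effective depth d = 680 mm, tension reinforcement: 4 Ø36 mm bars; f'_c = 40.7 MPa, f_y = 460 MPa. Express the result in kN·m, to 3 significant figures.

A_s = 4 × 1018 = 4072 mm².
T = A_s f_y = 4072 × 460 = 1873120 N = 1873.12 kN.
From C = T: a = T/(0.85 f'_c b) = 1873120/(0.85 × 40.7 × 365) = 148.34 mm.
M_n = T(d − a/2) = 1873.12 kN × (680 − 74.17) mm = 1134.79 kN·m.

M_n ≈ 1130 kN·m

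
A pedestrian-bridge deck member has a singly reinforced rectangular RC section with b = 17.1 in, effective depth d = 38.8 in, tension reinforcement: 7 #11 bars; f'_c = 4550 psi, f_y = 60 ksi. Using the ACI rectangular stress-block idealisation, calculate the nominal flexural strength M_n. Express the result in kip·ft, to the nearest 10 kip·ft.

M_n ≈ 1850 kip·ft

A_s = 7 × 1.56 = 10.92 in².
T = A_s f_y = 10.92 × 60 = 655.2 kips.
a = T/(0.85 f'_c b) = 655.2/(0.85 × 4.55 × 17.1) = 9.907 in.
M_n = T(d − a/2) = 655.2 × (38.8 − 4.9535) = 22176.2 kip·in = 22176.2/12 = 1848.02 kip·ft.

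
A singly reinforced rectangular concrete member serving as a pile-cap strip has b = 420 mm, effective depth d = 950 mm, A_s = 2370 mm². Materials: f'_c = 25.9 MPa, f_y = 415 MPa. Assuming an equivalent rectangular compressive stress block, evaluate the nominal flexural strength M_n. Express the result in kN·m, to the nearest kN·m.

T = A_s f_y = 2370 × 415 = 983550 N = 983.55 kN.
From C = T: a = T/(0.85 f'_c b) = 983550/(0.85 × 25.9 × 420) = 106.37 mm.
M_n = T(d − a/2) = 983.55 kN × (950 − 53.185) mm = 882.06 kN·m.

M_n ≈ 882 kN·m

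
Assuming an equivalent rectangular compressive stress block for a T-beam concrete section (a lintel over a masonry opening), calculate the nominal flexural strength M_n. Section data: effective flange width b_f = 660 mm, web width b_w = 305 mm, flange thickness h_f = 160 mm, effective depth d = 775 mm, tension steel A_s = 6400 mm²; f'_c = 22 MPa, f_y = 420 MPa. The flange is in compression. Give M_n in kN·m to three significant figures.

Tension: T = A_s f_y = 6400 × 420 = 2688000 N.
Try a within the flange: a = T/(0.85 f'_c b_f) = 2688000/(0.85 × 22 × 660) = 217.79 mm.
a = 217.79 > h_f = 160 mm: the block extends into the web. Split into flange-overhang and web parts.
C_f = 0.85 f'_c (b_f − b_w) h_f = 0.85 × 22 × (660 − 305) × 160 = 1062160 N.
Remaining web compression depth: a_w = (T − C_f)/(0.85 f'_c b_w) = (2688000 − 1062160)/(0.85 × 22 × 305) = 285.06 mm.
M_n = C_f(d − h_f/2) + (T − C_f)(d − a_w/2) = 1062160 × (775 − 80) + 1625840 × (775 − 142.53) = 738.20 + 1028.30 = 1766.50 × 10⁶ N·mm.
M_n = 1766.50 kN·m.

M_n ≈ 1770 kN·m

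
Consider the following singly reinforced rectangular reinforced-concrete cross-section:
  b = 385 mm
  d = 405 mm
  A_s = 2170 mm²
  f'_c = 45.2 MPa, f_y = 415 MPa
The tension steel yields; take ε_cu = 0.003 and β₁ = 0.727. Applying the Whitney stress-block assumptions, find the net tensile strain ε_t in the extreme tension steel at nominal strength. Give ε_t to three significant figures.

ε_t ≈ 0.0115

a = A_s f_y/(0.85 f'_c b) = 60.88 mm.
β₁ = 0.727, so c = a/β₁ = 60.88/0.727 = 83.74 mm.
From the linear strain diagram with ε_cu = 0.003: ε_t = 0.003 (d − c)/c = 0.003 × (405 − 83.74)/83.74 = 0.0115.
Since ε_t ≥ 0.005, the section is tension-controlled.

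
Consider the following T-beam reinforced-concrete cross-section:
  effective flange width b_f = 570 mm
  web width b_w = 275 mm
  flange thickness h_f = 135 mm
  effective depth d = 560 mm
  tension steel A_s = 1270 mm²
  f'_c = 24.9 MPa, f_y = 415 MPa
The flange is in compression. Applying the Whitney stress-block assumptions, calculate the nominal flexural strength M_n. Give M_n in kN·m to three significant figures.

M_n ≈ 284 kN·m

Tension: T = A_s f_y = 1270 × 415 = 527050 N.
Try a within the flange: a = T/(0.85 f'_c b_f) = 527050/(0.85 × 24.9 × 570) = 43.69 mm.
Since a = 43.69 ≤ h_f = 135 mm, the stress block lies entirely in the flange; analyse as a rectangular beam of width b_f.
M_n = T(d − a/2) = 527050 × (560 − 21.845) = 283.63 × 10⁶ N·mm.
M_n = 283.63 kN·m.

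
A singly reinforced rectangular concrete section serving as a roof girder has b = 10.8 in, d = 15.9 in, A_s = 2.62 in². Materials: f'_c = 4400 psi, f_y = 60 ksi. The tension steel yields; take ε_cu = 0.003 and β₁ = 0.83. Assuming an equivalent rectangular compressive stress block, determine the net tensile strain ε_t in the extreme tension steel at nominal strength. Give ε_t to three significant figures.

a = A_s f_y/(0.85 f'_c b) = 3.892 in.
β₁ = 0.83, so c = a/β₁ = 3.892/0.83 = 4.689 in.
From the linear strain diagram with ε_cu = 0.003: ε_t = 0.003 (d − c)/c = 0.003 × (15.9 − 4.689)/4.689 = 0.00717.
Since ε_t ≥ 0.005, the section is tension-controlled.

ε_t ≈ 0.00717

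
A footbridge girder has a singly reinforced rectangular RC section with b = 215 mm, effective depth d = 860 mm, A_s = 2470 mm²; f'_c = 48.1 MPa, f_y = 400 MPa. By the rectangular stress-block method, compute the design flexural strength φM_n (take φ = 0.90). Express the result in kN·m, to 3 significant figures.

T = A_s f_y = 2470 × 400 = 988000 N = 988 kN.
From C = T: a = T/(0.85 f'_c b) = 988000/(0.85 × 48.1 × 215) = 112.40 mm.
M_n = T(d − a/2) = 988 kN × (860 − 56.2) mm = 794.15 kN·m.
φM_n = 0.90 × 794.15 = 714.74 kN·m.

φM_n ≈ 715 kN·m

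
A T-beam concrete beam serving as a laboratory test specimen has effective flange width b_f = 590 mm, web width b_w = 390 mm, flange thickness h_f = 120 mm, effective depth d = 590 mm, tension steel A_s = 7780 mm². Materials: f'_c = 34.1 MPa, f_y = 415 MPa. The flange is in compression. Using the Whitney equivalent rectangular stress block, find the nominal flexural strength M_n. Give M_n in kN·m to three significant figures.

M_n ≈ 1580 kN·m

Tension: T = A_s f_y = 7780 × 415 = 3228700 N.
Try a within the flange: a = T/(0.85 f'_c b_f) = 3228700/(0.85 × 34.1 × 590) = 188.80 mm.
a = 188.80 > h_f = 120 mm: the block extends into the web. Split into flange-overhang and web parts.
C_f = 0.85 f'_c (b_f − b_w) h_f = 0.85 × 34.1 × (590 − 390) × 120 = 695640 N.
Remaining web compression depth: a_w = (T − C_f)/(0.85 f'_c b_w) = (3228700 − 695640)/(0.85 × 34.1 × 390) = 224.08 mm.
M_n = C_f(d − h_f/2) + (T − C_f)(d − a_w/2) = 695640 × (590 − 60) + 2533060 × (590 − 112.04) = 368.69 + 1210.70 = 1579.39 × 10⁶ N·mm.
M_n = 1579.39 kN·m.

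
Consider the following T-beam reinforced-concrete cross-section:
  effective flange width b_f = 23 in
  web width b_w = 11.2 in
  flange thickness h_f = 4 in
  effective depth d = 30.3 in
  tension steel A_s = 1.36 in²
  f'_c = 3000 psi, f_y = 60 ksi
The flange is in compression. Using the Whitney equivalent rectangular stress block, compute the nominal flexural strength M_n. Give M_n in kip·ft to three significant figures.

M_n ≈ 201 kip·ft

Tension: T = A_s f_y = 1.36 × 60 = 81.6 kips.
Try a within the flange: a = T/(0.85 f'_c b_f) = 81.6/(0.85 × 3 × 23) = 1.391 in.
Since a = 1.391 ≤ h_f = 4 in, the stress block lies entirely in the flange; analyse as a rectangular beam of width b_f.
M_n = T(d − a/2) = 81.6 × (30.3 − 0.6955) = 2415.7 kip·in.
M_n = 2415.7/12 = 201.31 kip·ft.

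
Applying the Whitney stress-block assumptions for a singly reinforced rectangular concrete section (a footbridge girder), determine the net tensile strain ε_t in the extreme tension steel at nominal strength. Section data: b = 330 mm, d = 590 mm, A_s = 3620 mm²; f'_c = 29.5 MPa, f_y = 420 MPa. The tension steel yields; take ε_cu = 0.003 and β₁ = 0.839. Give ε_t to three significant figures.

ε_t ≈ 0.00508

a = A_s f_y/(0.85 f'_c b) = 183.74 mm.
β₁ = 0.839, so c = a/β₁ = 183.74/0.839 = 219.00 mm.
From the linear strain diagram with ε_cu = 0.003: ε_t = 0.003 (d − c)/c = 0.003 × (590 − 219.00)/219.00 = 0.00508.
Since ε_t ≥ 0.005, the section is tension-controlled.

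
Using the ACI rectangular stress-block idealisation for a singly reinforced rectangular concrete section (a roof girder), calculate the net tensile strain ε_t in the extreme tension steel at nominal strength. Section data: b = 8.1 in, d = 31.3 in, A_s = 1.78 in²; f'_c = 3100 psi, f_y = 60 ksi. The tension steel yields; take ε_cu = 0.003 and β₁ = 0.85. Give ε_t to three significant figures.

ε_t ≈ 0.0130

a = A_s f_y/(0.85 f'_c b) = 5.004 in.
β₁ = 0.85, so c = a/β₁ = 5.004/0.85 = 5.887 in.
From the linear strain diagram with ε_cu = 0.003: ε_t = 0.003 (d − c)/c = 0.003 × (31.3 − 5.887)/5.887 = 0.0130.
Since ε_t ≥ 0.005, the section is tension-controlled.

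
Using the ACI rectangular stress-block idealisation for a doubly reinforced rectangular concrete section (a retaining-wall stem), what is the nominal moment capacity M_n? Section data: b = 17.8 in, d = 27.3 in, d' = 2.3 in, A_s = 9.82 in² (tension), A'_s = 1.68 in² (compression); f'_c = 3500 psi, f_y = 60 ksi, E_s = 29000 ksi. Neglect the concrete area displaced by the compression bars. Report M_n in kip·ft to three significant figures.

M_n ≈ 1130 kip·ft

Assume both steels yield.
a = (A_s − A'_s) f_y/(0.85 f'_c b) = (9.82 − 1.68) × 60/(0.85 × 3.5 × 17.8) = 9.223 in.
c = a/β₁ = 9.223/0.85 = 10.851 in; ε'_s = 0.003(c − d')/c = 0.0024 ≥ ε_y = 0.0021, so the compression steel yields.
M_n = (A_s − A'_s) f_y (d − a/2) + A'_s f_y (d − d') = 488.4 × (27.3 − 4.6115) + 100.8 × (27.3 − 2.3) = 11081.1 + 2520.0 = 13601.1 kip·in = 13601.1/12 = 1133.43 kip·ft.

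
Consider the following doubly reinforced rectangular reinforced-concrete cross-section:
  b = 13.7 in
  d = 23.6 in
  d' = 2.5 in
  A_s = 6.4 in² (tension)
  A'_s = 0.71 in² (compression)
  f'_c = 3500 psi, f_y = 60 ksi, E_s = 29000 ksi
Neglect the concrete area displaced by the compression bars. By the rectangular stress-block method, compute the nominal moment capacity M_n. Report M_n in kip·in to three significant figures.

M_n ≈ 7530 kip·in

Assume both steels yield.
a = (A_s − A'_s) f_y/(0.85 f'_c b) = (6.4 − 0.71) × 60/(0.85 × 3.5 × 13.7) = 8.376 in.
c = a/β₁ = 8.376/0.85 = 9.854 in; ε'_s = 0.003(c − d')/c = 0.0022 ≥ ε_y = 0.0021, so the compression steel yields.
M_n = (A_s − A'_s) f_y (d − a/2) + A'_s f_y (d − d') = 341.4 × (23.6 − 4.188) + 42.6 × (23.6 − 2.5) = 6627.3 + 898.9 = 7526.2 kip·in.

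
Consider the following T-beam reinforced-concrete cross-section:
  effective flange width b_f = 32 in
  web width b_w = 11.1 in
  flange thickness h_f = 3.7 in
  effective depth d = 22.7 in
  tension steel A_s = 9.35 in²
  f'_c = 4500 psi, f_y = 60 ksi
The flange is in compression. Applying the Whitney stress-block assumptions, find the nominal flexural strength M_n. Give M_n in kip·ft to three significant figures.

Tension: T = A_s f_y = 9.35 × 60 = 561 kips.
Try a within the flange: a = T/(0.85 f'_c b_f) = 561/(0.85 × 4.5 × 32) = 4.583 in.
a = 4.583 > h_f = 3.7 in: the block extends into the web. Split into flange-overhang and web parts.
C_f = 0.85 f'_c (b_f − b_w) h_f = 0.85 × 4.5 × (32 − 11.1) × 3.7 = 295.8 kips.
Remaining web compression depth: a_w = (T − C_f)/(0.85 f'_c b_w) = (561 − 295.8)/(0.85 × 4.5 × 11.1) = 6.246 in.
M_n = C_f(d − h_f/2) + (T − C_f)(d − a_w/2) = 295.8 × (22.7 − 1.85) + 265.2 × (22.7 − 3.123) = 6167.4 + 5191.8 = 11359.2 kip·in.
M_n = 11359.2/12 = 946.60 kip·ft.

M_n ≈ 947 kip·ft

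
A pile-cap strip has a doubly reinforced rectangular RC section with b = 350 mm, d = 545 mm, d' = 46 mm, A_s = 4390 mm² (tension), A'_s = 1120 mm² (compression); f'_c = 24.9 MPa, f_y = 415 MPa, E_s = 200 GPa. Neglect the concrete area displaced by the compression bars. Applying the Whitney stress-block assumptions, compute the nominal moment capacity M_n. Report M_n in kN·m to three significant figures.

M_n ≈ 847 kN·m

Assume both tension and compression steel yield.
Net tension couple steel: A_s − A'_s = 3270 mm².
a = (A_s − A'_s) f_y / (0.85 f'_c b) = 1357050/(0.85 × 24.9 × 350) = 183.19 mm.
c = a/β₁ = 183.19/0.85 = 215.52 mm; ε'_s = 0.003(c − d')/c = 0.0024 ≥ f_y/E_s = 0.0021, so compression steel does yield.
M_n = (A_s − A'_s) f_y (d − a/2) + A'_s f_y (d − d') = [1357050 × (545 − 91.595) + 464800 × (545 − 46)] × 10⁻⁶ = 615.29 + 231.94 = 847.23 kN·m.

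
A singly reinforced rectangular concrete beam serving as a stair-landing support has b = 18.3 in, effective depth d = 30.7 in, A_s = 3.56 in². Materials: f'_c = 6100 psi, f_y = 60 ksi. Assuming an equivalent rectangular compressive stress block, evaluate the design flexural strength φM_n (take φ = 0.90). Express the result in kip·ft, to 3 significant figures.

T = A_s f_y = 3.56 × 60 = 213.6 kips.
a = T/(0.85 f'_c b) = 213.6/(0.85 × 6.1 × 18.3) = 2.251 in.
M_n = T(d − a/2) = 213.6 × (30.7 − 1.1255) = 6317.1 kip·in = 6317.1/12 = 526.43 kip·ft.
φM_n = 0.90 × 526.43 = 473.79 kip·ft.

φM_n ≈ 474 kip·ft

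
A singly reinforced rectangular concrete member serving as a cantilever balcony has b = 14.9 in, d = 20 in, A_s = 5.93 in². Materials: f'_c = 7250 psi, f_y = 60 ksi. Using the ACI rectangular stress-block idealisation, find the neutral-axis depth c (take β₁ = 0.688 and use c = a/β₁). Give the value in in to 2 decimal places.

c ≈ 5.63 in

T = A_s f_y = 5.93 × 60 = 355.8 kips.
a = T/(0.85 f'_c b) = 355.8/(0.85 × 7.25 × 14.9) = 3.8749 in.
With β₁ = 0.688, c = a/β₁ = 3.8749/0.688 = 5.63 in.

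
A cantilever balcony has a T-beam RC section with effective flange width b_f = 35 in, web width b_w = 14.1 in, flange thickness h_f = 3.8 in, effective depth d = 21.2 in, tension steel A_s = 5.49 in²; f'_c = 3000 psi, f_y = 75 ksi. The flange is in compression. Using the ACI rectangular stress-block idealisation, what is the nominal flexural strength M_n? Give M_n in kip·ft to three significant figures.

M_n ≈ 645 kip·ft

Tension: T = A_s f_y = 5.49 × 75 = 411.75 kips.
Try a within the flange: a = T/(0.85 f'_c b_f) = 411.75/(0.85 × 3 × 35) = 4.613 in.
a = 4.613 > h_f = 3.8 in: the block extends into the web. Split into flange-overhang and web parts.
C_f = 0.85 f'_c (b_f − b_w) h_f = 0.85 × 3 × (35 − 14.1) × 3.8 = 202.5 kips.
Remaining web compression depth: a_w = (T − C_f)/(0.85 f'_c b_w) = (411.75 − 202.5)/(0.85 × 3 × 14.1) = 5.820 in.
M_n = C_f(d − h_f/2) + (T − C_f)(d − a_w/2) = 202.5 × (21.2 − 1.9) + 209.25 × (21.2 − 2.91) = 3908.3 + 3827.2 = 7735.5 kip·in.
M_n = 7735.5/12 = 644.63 kip·ft.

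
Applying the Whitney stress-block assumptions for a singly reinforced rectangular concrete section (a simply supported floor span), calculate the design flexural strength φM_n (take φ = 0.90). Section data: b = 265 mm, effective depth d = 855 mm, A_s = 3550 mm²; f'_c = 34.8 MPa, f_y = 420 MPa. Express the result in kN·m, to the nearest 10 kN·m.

T = A_s f_y = 3550 × 420 = 1491000 N = 1491 kN.
From C = T: a = T/(0.85 f'_c b) = 1491000/(0.85 × 34.8 × 265) = 190.21 mm.
M_n = T(d − a/2) = 1491 kN × (855 − 95.105) mm = 1133.00 kN·m.
φM_n = 0.90 × 1133.00 = 1019.70 kN·m.

φM_n ≈ 1020 kN·m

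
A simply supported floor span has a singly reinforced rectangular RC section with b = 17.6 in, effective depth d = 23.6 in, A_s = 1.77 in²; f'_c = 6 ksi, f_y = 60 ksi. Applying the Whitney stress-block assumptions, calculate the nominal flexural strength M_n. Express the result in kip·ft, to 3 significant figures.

M_n ≈ 204 kip·ft

T = A_s f_y = 1.77 × 60 = 106.2 kips.
a = T/(0.85 f'_c b) = 106.2/(0.85 × 6 × 17.6) = 1.183 in.
M_n = T(d − a/2) = 106.2 × (23.6 − 0.5915) = 2443.5 kip·in = 2443.5/12 = 203.63 kip·ft.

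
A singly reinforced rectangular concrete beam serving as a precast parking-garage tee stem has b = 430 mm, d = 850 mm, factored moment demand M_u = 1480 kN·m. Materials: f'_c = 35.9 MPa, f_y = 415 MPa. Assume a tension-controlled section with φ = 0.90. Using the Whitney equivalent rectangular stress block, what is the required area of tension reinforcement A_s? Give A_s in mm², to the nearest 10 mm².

M_n = M_u/φ = 1480/0.90 = 1644.44 kN·m.
With M_n = 0.85 f'_c a b (d − a/2), solve the quadratic for a:
a = d − √(d² − 2M_n/(0.85 f'_c b)) = 850 − √(850² − 2 × 1644.44×10⁶/(0.85 × 35.9 × 430)) = 163.09 mm.
A_s = 0.85 f'_c a b / f_y = 0.85 × 35.9 × 163.09 × 430 / 415 = 5156.6 mm².

A_s ≈ 5160 mm²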